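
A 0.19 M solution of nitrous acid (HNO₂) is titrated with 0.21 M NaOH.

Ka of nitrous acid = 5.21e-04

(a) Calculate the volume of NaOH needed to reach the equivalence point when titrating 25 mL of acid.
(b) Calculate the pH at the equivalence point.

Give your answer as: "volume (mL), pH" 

moles acid = 0.19 × 25/1000 = 0.00475 mol; V_base = moles/0.21 × 1000 = 22.6 mL. At equivalence only the conjugate base is present: [A⁻] = 0.00475/0.048 = 9.9750e-02 M. Kb = Kw/Ka = 1.92e-11; [OH⁻] = √(Kb × [A⁻]) = 1.3837e-06; pOH = 5.86; pH = 14 - pOH = 8.14.

V = 22.6 mL, pH = 8.14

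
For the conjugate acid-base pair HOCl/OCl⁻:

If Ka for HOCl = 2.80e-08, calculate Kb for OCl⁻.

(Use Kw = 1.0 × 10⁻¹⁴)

For a conjugate pair Ka × Kb = Kw, so Kb = Kw/Ka = 1.0 × 10⁻¹⁴ / 2.80e-08 = 3.57e-07.

K_b = 3.57e-07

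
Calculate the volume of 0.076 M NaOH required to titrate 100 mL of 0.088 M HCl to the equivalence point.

At equivalence: moles acid = moles base. moles HCl = 0.088 × 100/1000 = 0.0088 mol. V_base = moles / 0.076 × 1000 = 115.8 mL.

V_{base} = 115.8 mL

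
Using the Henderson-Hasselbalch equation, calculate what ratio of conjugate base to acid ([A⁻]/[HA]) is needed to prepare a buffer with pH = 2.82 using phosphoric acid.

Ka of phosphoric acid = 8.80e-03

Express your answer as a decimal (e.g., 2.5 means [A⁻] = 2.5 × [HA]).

pKa = -log(8.80e-03) = 2.0555. pH = pKa + log([A⁻]/[HA]), so log([A⁻]/[HA]) = pH − pKa = 2.82 − 2.0555 = 0.7645. [A⁻]/[HA] = 10^(0.7645) = 5.81

[A⁻]/[HA] = 5.81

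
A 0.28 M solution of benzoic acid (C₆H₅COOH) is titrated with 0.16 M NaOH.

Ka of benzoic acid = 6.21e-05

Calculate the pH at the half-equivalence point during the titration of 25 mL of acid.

At half-equivalence [HA] = [A⁻], so Henderson-Hasselbalch gives pH = pKa = -log(6.21e-05) = 4.21.

pH = pKa = 4.21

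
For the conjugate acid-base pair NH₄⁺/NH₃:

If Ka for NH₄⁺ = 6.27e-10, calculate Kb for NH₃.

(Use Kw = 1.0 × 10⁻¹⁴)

For a conjugate pair Ka × Kb = Kw, so Kb = Kw/Ka = 1.0 × 10⁻¹⁴ / 6.27e-10 = 1.59e-05.

K_b = 1.59e-05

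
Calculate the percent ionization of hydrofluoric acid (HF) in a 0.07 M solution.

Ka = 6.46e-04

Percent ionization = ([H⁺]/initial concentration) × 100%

Using Ka equilibrium: x² + Ka×x - Ka×C = 0. Solving: [H⁺] = 6.4093e-03. Percent = (6.4093e-03/0.07) × 100

Percent ionization = 9.16%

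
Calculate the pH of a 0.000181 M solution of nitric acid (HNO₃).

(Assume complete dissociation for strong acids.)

[H⁺] = 0.000181 M for strong acid. pH = -log[H⁺] = -log(0.000181)

pH = 3.74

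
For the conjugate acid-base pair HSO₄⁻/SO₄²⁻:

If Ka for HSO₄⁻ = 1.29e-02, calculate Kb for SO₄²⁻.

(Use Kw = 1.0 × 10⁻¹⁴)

For a conjugate pair Ka × Kb = Kw, so Kb = Kw/Ka = 1.0 × 10⁻¹⁴ / 1.29e-02 = 7.75e-13.

K_b = 7.75e-13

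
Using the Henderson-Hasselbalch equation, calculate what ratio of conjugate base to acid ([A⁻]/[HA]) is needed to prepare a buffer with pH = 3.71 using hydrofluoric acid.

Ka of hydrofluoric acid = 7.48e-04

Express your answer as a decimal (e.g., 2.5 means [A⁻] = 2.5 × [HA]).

pKa = -log(7.48e-04) = 3.1261. pH = pKa + log([A⁻]/[HA]), so log([A⁻]/[HA]) = pH − pKa = 3.71 − 3.1261 = 0.5839. [A⁻]/[HA] = 10^(0.5839) = 3.84

[A⁻]/[HA] = 3.84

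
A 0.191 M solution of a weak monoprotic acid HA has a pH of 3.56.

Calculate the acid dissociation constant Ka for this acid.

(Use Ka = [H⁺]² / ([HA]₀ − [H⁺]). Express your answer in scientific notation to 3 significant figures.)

[H⁺] = 10^(−pH) = 10^(−3.56) = 2.754e-04 M. For HA ⇌ H⁺ + A⁻, Ka = [H⁺][A⁻]/[HA] = [H⁺]² / ([HA]₀ − [H⁺]) = (2.754e-04)² / (0.191 − 2.754e-04) = 3.98e-07.

K_a = 3.98e-07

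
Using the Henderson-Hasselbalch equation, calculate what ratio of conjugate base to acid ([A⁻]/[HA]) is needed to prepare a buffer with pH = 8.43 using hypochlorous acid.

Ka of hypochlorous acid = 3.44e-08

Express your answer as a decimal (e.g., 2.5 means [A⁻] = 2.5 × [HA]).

pKa = -log(3.44e-08) = 7.4634. pH = pKa + log([A⁻]/[HA]), so log([A⁻]/[HA]) = pH − pKa = 8.43 − 7.4634 = 0.9666. [A⁻]/[HA] = 10^(0.9666) = 9.26

[A⁻]/[HA] = 9.26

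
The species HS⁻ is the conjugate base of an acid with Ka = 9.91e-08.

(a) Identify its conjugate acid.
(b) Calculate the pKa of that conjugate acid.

(a) The conjugate acid is formed by adding one H⁺ to HS⁻, giving H₂S. (b) pKa = -log(Ka) = -log(9.91e-08) = 7.00.

Conjugate acid: H₂S; pK_a = 7.00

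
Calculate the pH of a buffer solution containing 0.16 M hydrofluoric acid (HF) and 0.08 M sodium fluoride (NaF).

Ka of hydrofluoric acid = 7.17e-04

pKa = -log(7.17e-04) = 3.14. pH = pKa + log([A⁻]/[HA]) = 3.14 + log(0.08/0.16)

pH = 2.84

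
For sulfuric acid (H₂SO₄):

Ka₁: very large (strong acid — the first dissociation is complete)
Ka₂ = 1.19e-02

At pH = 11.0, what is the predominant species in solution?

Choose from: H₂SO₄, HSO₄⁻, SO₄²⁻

The first dissociation is complete, so H₂SO₄ itself is never the predominant species in water; pKa₂ = -log(1.19e-02) = 1.92. For a polyprotic acid the predominant species crosses at each pKa: below pKa_n the protonated form dominates, above it the deprotonated form does. At pH = 11.0, the predominant species is SO₄²⁻.

SO₄²⁻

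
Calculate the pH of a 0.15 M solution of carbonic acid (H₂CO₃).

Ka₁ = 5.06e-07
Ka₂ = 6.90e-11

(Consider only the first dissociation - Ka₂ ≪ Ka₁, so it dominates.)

First dissociation dominates. From Ka₁ = [H⁺][HA⁻]/[H₂A], x² + Ka₁·x − Ka₁·C = 0 with C = 0.15 M and Ka₁ = 5.06e-07. Solving: [H⁺] = (−Ka₁ + √(Ka₁² + 4·Ka₁·C)) / 2 = 2.7525e-04 M. pH = -log(2.7525e-04) = 3.56.

pH = 3.56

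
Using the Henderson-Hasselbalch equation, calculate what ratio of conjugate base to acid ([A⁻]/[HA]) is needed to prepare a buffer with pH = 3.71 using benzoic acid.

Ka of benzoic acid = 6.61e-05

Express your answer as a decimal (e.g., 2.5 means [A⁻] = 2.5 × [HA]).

pKa = -log(6.61e-05) = 4.1798. pH = pKa + log([A⁻]/[HA]), so log([A⁻]/[HA]) = pH − pKa = 3.71 − 4.1798 = -0.4698. [A⁻]/[HA] = 10^(-0.4698) = 0.339

[A⁻]/[HA] = 0.339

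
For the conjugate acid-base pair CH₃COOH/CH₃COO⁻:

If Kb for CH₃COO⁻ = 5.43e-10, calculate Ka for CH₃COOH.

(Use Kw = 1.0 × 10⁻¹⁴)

For a conjugate pair Ka × Kb = Kw, so Ka = Kw/Kb = 1.0 × 10⁻¹⁴ / 5.43e-10 = 1.84e-05.

K_a = 1.84e-05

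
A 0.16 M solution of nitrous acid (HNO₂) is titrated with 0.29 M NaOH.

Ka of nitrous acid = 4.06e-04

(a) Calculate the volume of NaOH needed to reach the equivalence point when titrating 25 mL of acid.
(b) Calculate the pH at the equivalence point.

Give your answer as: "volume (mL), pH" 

moles acid = 0.16 × 25/1000 = 0.004 mol; V_base = moles/0.29 × 1000 = 13.8 mL. At equivalence only the conjugate base is present: [A⁻] = 0.004/0.039 = 1.0311e-01 M. Kb = Kw/Ka = 2.46e-11; [OH⁻] = √(Kb × [A⁻]) = 1.5936e-06; pOH = 5.80; pH = 14 - pOH = 8.20.

V = 13.8 mL, pH = 8.20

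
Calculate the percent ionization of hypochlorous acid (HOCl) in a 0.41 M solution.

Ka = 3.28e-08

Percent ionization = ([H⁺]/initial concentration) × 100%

Using Ka equilibrium: x² + Ka×x - Ka×C = 0. Solving: [H⁺] = 1.1595e-04. Percent = (1.1595e-04/0.41) × 100

Percent ionization = 0.0283%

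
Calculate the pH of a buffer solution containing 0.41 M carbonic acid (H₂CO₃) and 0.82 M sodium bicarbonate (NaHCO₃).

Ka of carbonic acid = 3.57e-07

pKa = -log(3.57e-07) = 6.45. pH = pKa + log([A⁻]/[HA]) = 6.45 + log(0.82/0.41)

pH = 6.75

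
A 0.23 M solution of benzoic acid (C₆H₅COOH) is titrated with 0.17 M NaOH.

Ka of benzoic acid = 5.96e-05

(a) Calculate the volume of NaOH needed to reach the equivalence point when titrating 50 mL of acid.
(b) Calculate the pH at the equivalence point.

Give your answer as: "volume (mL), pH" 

moles acid = 0.23 × 50/1000 = 0.0115 mol; V_base = moles/0.17 × 1000 = 67.6 mL. At equivalence only the conjugate base is present: [A⁻] = 0.0115/0.118 = 9.7750e-02 M. Kb = Kw/Ka = 1.68e-10; [OH⁻] = √(Kb × [A⁻]) = 4.0498e-06; pOH = 5.39; pH = 14 - pOH = 8.61.

V = 67.6 mL, pH = 8.61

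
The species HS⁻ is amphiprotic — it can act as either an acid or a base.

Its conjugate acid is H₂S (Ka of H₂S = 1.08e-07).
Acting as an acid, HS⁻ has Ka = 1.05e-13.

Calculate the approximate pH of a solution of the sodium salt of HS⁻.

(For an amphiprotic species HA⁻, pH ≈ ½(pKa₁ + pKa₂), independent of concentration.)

pKa₁ = -log(1.08e-07) = 6.97; pKa₂ = -log(1.05e-13) = 12.98. For an amphiprotic species, pH ≈ ½(pKa₁ + pKa₂) = ½(6.97 + 12.98) = 9.97.

pH = 9.97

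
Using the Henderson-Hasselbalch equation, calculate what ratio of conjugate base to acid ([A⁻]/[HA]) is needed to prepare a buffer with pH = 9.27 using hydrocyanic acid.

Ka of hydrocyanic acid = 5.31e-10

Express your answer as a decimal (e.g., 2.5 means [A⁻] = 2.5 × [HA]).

pKa = -log(5.31e-10) = 9.2749. pH = pKa + log([A⁻]/[HA]), so log([A⁻]/[HA]) = pH − pKa = 9.27 − 9.2749 = -0.0049. [A⁻]/[HA] = 10^(-0.0049) = 0.989

[A⁻]/[HA] = 0.989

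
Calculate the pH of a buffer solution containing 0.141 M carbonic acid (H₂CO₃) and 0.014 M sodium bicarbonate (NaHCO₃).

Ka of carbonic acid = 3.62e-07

pKa = -log(3.62e-07) = 6.44. pH = pKa + log([A⁻]/[HA]) = 6.44 + log(0.014/0.141)

pH = 5.44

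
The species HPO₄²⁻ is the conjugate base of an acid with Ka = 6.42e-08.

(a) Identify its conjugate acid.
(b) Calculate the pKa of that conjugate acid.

(a) The conjugate acid is formed by adding one H⁺ to HPO₄²⁻, giving H₂PO₄⁻. (b) pKa = -log(Ka) = -log(6.42e-08) = 7.19.

Conjugate acid: H₂PO₄⁻; pK_a = 7.19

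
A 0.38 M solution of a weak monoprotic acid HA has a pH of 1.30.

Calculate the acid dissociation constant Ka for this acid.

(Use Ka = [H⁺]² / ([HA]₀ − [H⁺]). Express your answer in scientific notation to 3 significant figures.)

[H⁺] = 10^(−pH) = 10^(−1.30) = 5.012e-02 M. For HA ⇌ H⁺ + A⁻, Ka = [H⁺][A⁻]/[HA] = [H⁺]² / ([HA]₀ − [H⁺]) = (5.012e-02)² / (0.38 − 5.012e-02) = 7.61e-03.

K_a = 7.61e-03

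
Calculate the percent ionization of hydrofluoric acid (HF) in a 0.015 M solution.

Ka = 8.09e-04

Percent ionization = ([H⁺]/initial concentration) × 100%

Using Ka equilibrium: x² + Ka×x - Ka×C = 0. Solving: [H⁺] = 3.1024e-03. Percent = (3.1024e-03/0.015) × 100

Percent ionization = 20.7%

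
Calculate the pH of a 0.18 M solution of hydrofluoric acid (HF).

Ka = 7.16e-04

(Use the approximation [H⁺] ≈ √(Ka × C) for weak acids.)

[H⁺] = √(Ka × C) = √(7.16e-04 × 0.18) = 1.1353e-02. pH = -log(1.1353e-02)

pH = 1.94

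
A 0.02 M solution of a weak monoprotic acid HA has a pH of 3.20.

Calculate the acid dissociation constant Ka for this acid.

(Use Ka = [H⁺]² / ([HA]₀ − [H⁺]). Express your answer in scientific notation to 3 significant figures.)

[H⁺] = 10^(−pH) = 10^(−3.20) = 6.310e-04 M. For HA ⇌ H⁺ + A⁻, Ka = [H⁺][A⁻]/[HA] = [H⁺]² / ([HA]₀ − [H⁺]) = (6.310e-04)² / (0.02 − 6.310e-04) = 2.06e-05.

K_a = 2.06e-05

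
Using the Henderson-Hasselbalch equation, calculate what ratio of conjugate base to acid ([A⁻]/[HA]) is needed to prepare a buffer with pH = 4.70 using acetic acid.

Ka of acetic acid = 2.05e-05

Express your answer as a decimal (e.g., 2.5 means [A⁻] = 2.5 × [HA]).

pKa = -log(2.05e-05) = 4.6882. pH = pKa + log([A⁻]/[HA]), so log([A⁻]/[HA]) = pH − pKa = 4.70 − 4.6882 = 0.0118. [A⁻]/[HA] = 10^(0.0118) = 1.03

[A⁻]/[HA] = 1.03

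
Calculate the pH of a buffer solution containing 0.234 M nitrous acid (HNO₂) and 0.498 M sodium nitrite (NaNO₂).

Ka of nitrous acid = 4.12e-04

pKa = -log(4.12e-04) = 3.39. pH = pKa + log([A⁻]/[HA]) = 3.39 + log(0.498/0.234)

pH = 3.71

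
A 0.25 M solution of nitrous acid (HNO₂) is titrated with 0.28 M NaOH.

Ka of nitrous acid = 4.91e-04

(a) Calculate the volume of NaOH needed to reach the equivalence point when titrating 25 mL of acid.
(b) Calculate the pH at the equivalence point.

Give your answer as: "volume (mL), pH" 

moles acid = 0.25 × 25/1000 = 0.00625 mol; V_base = moles/0.28 × 1000 = 22.3 mL. At equivalence only the conjugate base is present: [A⁻] = 0.00625/0.047 = 1.3208e-01 M. Kb = Kw/Ka = 2.04e-11; [OH⁻] = √(Kb × [A⁻]) = 1.6401e-06; pOH = 5.79; pH = 14 - pOH = 8.21.

V = 22.3 mL, pH = 8.21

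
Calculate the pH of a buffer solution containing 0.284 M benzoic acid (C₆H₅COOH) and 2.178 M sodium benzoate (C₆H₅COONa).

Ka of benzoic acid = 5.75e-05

pKa = -log(5.75e-05) = 4.24. pH = pKa + log([A⁻]/[HA]) = 4.24 + log(2.178/0.284)

pH = 5.13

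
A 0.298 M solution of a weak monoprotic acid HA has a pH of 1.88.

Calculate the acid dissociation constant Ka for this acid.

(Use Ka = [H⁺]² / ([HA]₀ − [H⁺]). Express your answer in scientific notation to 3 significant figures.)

[H⁺] = 10^(−pH) = 10^(−1.88) = 1.318e-02 M. For HA ⇌ H⁺ + A⁻, Ka = [H⁺][A⁻]/[HA] = [H⁺]² / ([HA]₀ − [H⁺]) = (1.318e-02)² / (0.298 − 1.318e-02) = 6.10e-04.

K_a = 6.10e-04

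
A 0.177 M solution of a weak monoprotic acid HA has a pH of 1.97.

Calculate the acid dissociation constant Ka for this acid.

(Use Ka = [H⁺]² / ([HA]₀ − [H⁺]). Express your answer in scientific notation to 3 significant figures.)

[H⁺] = 10^(−pH) = 10^(−1.97) = 1.072e-02 M. For HA ⇌ H⁺ + A⁻, Ka = [H⁺][A⁻]/[HA] = [H⁺]² / ([HA]₀ − [H⁺]) = (1.072e-02)² / (0.177 − 1.072e-02) = 6.90e-04.

K_a = 6.90e-04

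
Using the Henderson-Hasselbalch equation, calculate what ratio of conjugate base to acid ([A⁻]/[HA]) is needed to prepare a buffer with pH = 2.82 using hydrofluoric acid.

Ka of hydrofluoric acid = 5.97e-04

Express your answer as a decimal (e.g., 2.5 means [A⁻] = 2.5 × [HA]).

pKa = -log(5.97e-04) = 3.2240. pH = pKa + log([A⁻]/[HA]), so log([A⁻]/[HA]) = pH − pKa = 2.82 − 3.2240 = -0.4040. [A⁻]/[HA] = 10^(-0.4040) = 0.394

[A⁻]/[HA] = 0.394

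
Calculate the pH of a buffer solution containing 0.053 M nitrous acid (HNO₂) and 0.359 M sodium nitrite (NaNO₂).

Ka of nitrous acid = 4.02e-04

pKa = -log(4.02e-04) = 3.40. pH = pKa + log([A⁻]/[HA]) = 3.40 + log(0.359/0.053)

pH = 4.23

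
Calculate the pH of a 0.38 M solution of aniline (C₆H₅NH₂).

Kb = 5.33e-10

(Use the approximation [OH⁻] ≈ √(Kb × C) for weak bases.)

[OH⁻] = √(Kb × C) = √(5.33e-10 × 0.38) = 1.4232e-05. pOH = 4.85, pH = 14 - pOH

pH = 9.15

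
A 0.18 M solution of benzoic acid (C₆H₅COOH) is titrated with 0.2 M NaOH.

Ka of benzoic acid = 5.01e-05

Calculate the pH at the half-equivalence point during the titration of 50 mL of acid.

At half-equivalence [HA] = [A⁻], so Henderson-Hasselbalch gives pH = pKa = -log(5.01e-05) = 4.30.

pH = pKa = 4.30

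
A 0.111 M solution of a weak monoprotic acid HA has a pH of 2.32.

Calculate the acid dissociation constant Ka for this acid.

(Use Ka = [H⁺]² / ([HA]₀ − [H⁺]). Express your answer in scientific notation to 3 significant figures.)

[H⁺] = 10^(−pH) = 10^(−2.32) = 4.786e-03 M. For HA ⇌ H⁺ + A⁻, Ka = [H⁺][A⁻]/[HA] = [H⁺]² / ([HA]₀ − [H⁺]) = (4.786e-03)² / (0.111 − 4.786e-03) = 2.16e-04.

K_a = 2.16e-04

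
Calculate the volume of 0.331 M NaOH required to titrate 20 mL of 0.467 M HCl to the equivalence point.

At equivalence: moles acid = moles base. moles HCl = 0.467 × 20/1000 = 0.00934 mol. V_base = moles / 0.331 × 1000 = 28.2 mL.

V_{base} = 28.2 mL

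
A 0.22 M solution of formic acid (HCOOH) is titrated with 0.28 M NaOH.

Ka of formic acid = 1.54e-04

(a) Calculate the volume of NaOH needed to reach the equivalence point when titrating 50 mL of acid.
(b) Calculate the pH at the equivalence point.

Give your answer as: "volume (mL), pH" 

moles acid = 0.22 × 50/1000 = 0.011 mol; V_base = moles/0.28 × 1000 = 39.3 mL. At equivalence only the conjugate base is present: [A⁻] = 0.011/0.089 = 1.2320e-01 M. Kb = Kw/Ka = 6.49e-11; [OH⁻] = √(Kb × [A⁻]) = 2.8284e-06; pOH = 5.55; pH = 14 - pOH = 8.45.

V = 39.3 mL, pH = 8.45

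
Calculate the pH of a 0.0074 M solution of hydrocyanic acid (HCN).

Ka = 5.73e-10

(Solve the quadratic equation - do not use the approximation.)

x² + Ka×x - Ka×C = 0. Using quadratic formula: [H⁺] = 2.0589e-06

pH = 5.69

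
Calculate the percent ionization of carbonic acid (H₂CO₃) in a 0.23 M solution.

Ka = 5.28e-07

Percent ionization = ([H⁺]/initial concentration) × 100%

Using Ka equilibrium: x² + Ka×x - Ka×C = 0. Solving: [H⁺] = 3.4822e-04. Percent = (3.4822e-04/0.23) × 100

Percent ionization = 0.151%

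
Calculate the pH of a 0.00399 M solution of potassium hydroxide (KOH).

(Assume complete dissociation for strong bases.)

[OH⁻] = 0.00399 M for strong base. pOH = -log[OH⁻] = 2.40, pH = 14 - pOH

pH = 11.60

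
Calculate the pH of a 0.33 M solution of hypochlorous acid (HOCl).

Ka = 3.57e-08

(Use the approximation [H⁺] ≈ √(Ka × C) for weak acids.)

[H⁺] = √(Ka × C) = √(3.57e-08 × 0.33) = 1.0854e-04. pH = -log(1.0854e-04)

pH = 3.96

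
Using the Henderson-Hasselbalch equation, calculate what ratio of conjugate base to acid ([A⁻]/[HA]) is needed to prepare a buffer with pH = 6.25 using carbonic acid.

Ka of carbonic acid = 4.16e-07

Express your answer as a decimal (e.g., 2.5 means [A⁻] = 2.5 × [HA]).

pKa = -log(4.16e-07) = 6.3809. pH = pKa + log([A⁻]/[HA]), so log([A⁻]/[HA]) = pH − pKa = 6.25 − 6.3809 = -0.1309. [A⁻]/[HA] = 10^(-0.1309) = 0.740

[A⁻]/[HA] = 0.740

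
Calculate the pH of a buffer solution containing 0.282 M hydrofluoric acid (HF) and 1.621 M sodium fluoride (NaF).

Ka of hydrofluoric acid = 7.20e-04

pKa = -log(7.20e-04) = 3.14. pH = pKa + log([A⁻]/[HA]) = 3.14 + log(1.621/0.282)

pH = 3.90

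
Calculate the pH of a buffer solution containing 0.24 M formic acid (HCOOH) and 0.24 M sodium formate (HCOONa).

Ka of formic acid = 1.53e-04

pKa = -log(1.53e-04) = 3.82. pH = pKa + log([A⁻]/[HA]) = 3.82 + log(0.24/0.24)

pH = 3.82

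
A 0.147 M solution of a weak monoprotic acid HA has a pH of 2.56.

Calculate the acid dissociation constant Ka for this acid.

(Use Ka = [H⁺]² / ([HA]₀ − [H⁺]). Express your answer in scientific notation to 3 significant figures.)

[H⁺] = 10^(−pH) = 10^(−2.56) = 2.754e-03 M. For HA ⇌ H⁺ + A⁻, Ka = [H⁺][A⁻]/[HA] = [H⁺]² / ([HA]₀ − [H⁺]) = (2.754e-03)² / (0.147 − 2.754e-03) = 5.26e-05.

K_a = 5.26e-05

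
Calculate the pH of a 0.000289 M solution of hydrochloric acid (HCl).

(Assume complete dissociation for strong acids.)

[H⁺] = 0.000289 M for strong acid. pH = -log[H⁺] = -log(0.000289)

pH = 3.54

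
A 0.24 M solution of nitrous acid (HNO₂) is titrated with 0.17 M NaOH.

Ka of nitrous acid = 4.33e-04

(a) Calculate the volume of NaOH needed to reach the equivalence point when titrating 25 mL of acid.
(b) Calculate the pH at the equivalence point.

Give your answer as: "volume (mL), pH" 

moles acid = 0.24 × 25/1000 = 0.006 mol; V_base = moles/0.17 × 1000 = 35.3 mL. At equivalence only the conjugate base is present: [A⁻] = 0.006/0.060 = 9.9512e-02 M. Kb = Kw/Ka = 2.31e-11; [OH⁻] = √(Kb × [A⁻]) = 1.5160e-06; pOH = 5.82; pH = 14 - pOH = 8.18.

V = 35.3 mL, pH = 8.18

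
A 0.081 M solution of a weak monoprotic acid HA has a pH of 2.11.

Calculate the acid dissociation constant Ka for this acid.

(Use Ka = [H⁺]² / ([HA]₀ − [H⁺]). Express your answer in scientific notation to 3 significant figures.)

[H⁺] = 10^(−pH) = 10^(−2.11) = 7.762e-03 M. For HA ⇌ H⁺ + A⁻, Ka = [H⁺][A⁻]/[HA] = [H⁺]² / ([HA]₀ − [H⁺]) = (7.762e-03)² / (0.081 − 7.762e-03) = 8.23e-04.

K_a = 8.23e-04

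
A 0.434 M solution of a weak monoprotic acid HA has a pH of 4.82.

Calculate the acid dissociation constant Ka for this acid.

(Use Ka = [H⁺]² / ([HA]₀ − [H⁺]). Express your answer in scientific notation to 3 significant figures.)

[H⁺] = 10^(−pH) = 10^(−4.82) = 1.514e-05 M. For HA ⇌ H⁺ + A⁻, Ka = [H⁺][A⁻]/[HA] = [H⁺]² / ([HA]₀ − [H⁺]) = (1.514e-05)² / (0.434 − 1.514e-05) = 5.28e-10.

K_a = 5.28e-10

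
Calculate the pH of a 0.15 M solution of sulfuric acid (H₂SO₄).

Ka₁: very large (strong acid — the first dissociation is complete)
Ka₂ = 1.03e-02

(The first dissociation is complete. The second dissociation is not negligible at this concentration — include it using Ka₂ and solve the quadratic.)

First dissociation is complete: [H⁺]₀ = [HSO₄⁻]₀ = C = 0.15 M. Second dissociation HSO₄⁻ ⇌ H⁺ + SO₄²⁻: let x = [SO₄²⁻]. Ka₂ = (C + x)·x / (C − x) = 1.03e-02 → x² + (C + Ka₂)·x − Ka₂·C = 0 → x² + 0.16030·x − 1.545e-03 = 0. x = (−0.16030 + √(0.16030² + 4 × 1.545e-03)) / 2 = 9.1194e-03 M. [H⁺] = C + x = 0.15 + 9.1194e-03 = 1.5912e-01 M. pH = -log(1.5912e-01) = 0.80.

pH = 0.80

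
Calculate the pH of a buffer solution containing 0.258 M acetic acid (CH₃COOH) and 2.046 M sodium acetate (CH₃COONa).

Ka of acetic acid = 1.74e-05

pKa = -log(1.74e-05) = 4.76. pH = pKa + log([A⁻]/[HA]) = 4.76 + log(2.046/0.258)

pH = 5.66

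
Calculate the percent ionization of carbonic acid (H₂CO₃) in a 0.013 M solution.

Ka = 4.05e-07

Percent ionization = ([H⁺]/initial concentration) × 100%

Using Ka equilibrium: x² + Ka×x - Ka×C = 0. Solving: [H⁺] = 7.2358e-05. Percent = (7.2358e-05/0.013) × 100

Percent ionization = 0.557%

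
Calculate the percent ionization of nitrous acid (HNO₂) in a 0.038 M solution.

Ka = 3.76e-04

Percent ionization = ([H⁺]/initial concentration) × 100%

Using Ka equilibrium: x² + Ka×x - Ka×C = 0. Solving: [H⁺] = 3.5966e-03. Percent = (3.5966e-03/0.038) × 100

Percent ionization = 9.46%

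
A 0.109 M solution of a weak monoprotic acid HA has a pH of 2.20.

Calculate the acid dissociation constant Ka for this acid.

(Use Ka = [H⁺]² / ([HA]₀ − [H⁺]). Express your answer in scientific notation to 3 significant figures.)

[H⁺] = 10^(−pH) = 10^(−2.20) = 6.310e-03 M. For HA ⇌ H⁺ + A⁻, Ka = [H⁺][A⁻]/[HA] = [H⁺]² / ([HA]₀ − [H⁺]) = (6.310e-03)² / (0.109 − 6.310e-03) = 3.88e-04.

K_a = 3.88e-04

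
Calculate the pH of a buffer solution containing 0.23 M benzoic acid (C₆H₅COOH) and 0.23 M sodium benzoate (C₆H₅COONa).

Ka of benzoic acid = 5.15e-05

pKa = -log(5.15e-05) = 4.29. pH = pKa + log([A⁻]/[HA]) = 4.29 + log(0.23/0.23)

pH = 4.29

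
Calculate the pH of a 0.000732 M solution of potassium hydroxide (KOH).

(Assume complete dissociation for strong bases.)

[OH⁻] = 0.000732 M for strong base. pOH = -log[OH⁻] = 3.14, pH = 14 - pOH

pH = 10.86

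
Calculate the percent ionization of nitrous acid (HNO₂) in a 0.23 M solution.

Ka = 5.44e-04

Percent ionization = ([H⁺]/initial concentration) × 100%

Using Ka equilibrium: x² + Ka×x - Ka×C = 0. Solving: [H⁺] = 1.0917e-02. Percent = (1.0917e-02/0.23) × 100

Percent ionization = 4.75%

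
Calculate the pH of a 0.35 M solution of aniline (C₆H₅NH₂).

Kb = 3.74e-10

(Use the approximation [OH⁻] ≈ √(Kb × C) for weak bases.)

[OH⁻] = √(Kb × C) = √(3.74e-10 × 0.35) = 1.1441e-05. pOH = 4.94, pH = 14 - pOH

pH = 9.06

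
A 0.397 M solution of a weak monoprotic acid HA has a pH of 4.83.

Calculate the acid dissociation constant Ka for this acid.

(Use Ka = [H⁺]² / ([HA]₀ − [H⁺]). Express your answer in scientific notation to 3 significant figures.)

[H⁺] = 10^(−pH) = 10^(−4.83) = 1.479e-05 M. For HA ⇌ H⁺ + A⁻, Ka = [H⁺][A⁻]/[HA] = [H⁺]² / ([HA]₀ − [H⁺]) = (1.479e-05)² / (0.397 − 1.479e-05) = 5.51e-10.

K_a = 5.51e-10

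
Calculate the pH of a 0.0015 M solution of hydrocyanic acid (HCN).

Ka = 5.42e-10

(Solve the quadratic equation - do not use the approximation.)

x² + Ka×x - Ka×C = 0. Using quadratic formula: [H⁺] = 9.0139e-07

pH = 6.05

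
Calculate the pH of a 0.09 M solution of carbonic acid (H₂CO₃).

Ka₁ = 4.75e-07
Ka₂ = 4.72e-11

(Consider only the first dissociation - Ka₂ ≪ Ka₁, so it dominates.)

First dissociation dominates. From Ka₁ = [H⁺][HA⁻]/[H₂A], x² + Ka₁·x − Ka₁·C = 0 with C = 0.09 M and Ka₁ = 4.75e-07. Solving: [H⁺] = (−Ka₁ + √(Ka₁² + 4·Ka₁·C)) / 2 = 2.0652e-04 M. pH = -log(2.0652e-04) = 3.69.

pH = 3.69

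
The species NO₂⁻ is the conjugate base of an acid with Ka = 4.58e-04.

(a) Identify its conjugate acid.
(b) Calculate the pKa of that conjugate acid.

(a) The conjugate acid is formed by adding one H⁺ to NO₂⁻, giving HNO₂. (b) pKa = -log(Ka) = -log(4.58e-04) = 3.34.

Conjugate acid: HNO₂; pK_a = 3.34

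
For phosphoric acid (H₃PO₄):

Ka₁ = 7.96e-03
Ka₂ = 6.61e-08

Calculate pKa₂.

pKa₂ = -log(Ka₂) = -log(6.61e-08) = 7.18.

pK_{a2} = 7.18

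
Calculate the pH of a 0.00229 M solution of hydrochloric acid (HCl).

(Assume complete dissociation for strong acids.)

[H⁺] = 0.00229 M for strong acid. pH = -log[H⁺] = -log(0.00229)

pH = 2.64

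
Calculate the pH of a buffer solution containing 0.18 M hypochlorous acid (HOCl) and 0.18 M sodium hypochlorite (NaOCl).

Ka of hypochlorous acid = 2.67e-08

pKa = -log(2.67e-08) = 7.57. pH = pKa + log([A⁻]/[HA]) = 7.57 + log(0.18/0.18)

pH = 7.57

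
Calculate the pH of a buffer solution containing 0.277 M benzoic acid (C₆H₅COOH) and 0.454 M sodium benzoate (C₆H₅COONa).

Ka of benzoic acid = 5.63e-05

pKa = -log(5.63e-05) = 4.25. pH = pKa + log([A⁻]/[HA]) = 4.25 + log(0.454/0.277)

pH = 4.46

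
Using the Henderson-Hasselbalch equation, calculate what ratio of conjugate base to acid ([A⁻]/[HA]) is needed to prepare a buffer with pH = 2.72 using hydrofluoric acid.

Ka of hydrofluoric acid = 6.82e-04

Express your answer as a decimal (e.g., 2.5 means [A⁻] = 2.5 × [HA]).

pKa = -log(6.82e-04) = 3.1662. pH = pKa + log([A⁻]/[HA]), so log([A⁻]/[HA]) = pH − pKa = 2.72 − 3.1662 = -0.4462. [A⁻]/[HA] = 10^(-0.4462) = 0.358

[A⁻]/[HA] = 0.358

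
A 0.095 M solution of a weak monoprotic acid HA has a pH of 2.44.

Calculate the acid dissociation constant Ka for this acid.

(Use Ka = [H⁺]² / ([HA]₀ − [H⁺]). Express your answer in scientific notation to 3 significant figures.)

[H⁺] = 10^(−pH) = 10^(−2.44) = 3.631e-03 M. For HA ⇌ H⁺ + A⁻, Ka = [H⁺][A⁻]/[HA] = [H⁺]² / ([HA]₀ − [H⁺]) = (3.631e-03)² / (0.095 − 3.631e-03) = 1.44e-04.

K_a = 1.44e-04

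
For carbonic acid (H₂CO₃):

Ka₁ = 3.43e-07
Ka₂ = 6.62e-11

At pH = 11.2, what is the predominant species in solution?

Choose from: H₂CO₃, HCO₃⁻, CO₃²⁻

pKa₁ = 6.46, pKa₂ = 10.18. For a polyprotic acid the predominant species crosses at each pKa: below pKa_n the protonated form dominates, above it the deprotonated form does. At pH = 11.2, the predominant species is CO₃²⁻.

CO₃²⁻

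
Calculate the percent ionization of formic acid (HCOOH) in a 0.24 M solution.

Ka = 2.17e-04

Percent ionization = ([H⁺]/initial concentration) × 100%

Using Ka equilibrium: x² + Ka×x - Ka×C = 0. Solving: [H⁺] = 7.1090e-03. Percent = (7.1090e-03/0.24) × 100

Percent ionization = 2.96%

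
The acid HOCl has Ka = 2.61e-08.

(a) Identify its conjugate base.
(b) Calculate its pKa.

(a) The conjugate base is formed by removing one H⁺ from HOCl, giving OCl⁻. (b) pKa = -log(Ka) = -log(2.61e-08) = 7.58.

Conjugate base: OCl⁻; pK_a = 7.58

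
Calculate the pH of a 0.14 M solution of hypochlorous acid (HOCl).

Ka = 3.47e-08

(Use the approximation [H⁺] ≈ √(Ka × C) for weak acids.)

[H⁺] = √(Ka × C) = √(3.47e-08 × 0.14) = 6.9699e-05. pH = -log(6.9699e-05)

pH = 4.16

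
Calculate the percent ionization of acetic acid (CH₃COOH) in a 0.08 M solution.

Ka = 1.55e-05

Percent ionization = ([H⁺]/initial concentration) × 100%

Using Ka equilibrium: x² + Ka×x - Ka×C = 0. Solving: [H⁺] = 1.1058e-03. Percent = (1.1058e-03/0.08) × 100

Percent ionization = 1.38%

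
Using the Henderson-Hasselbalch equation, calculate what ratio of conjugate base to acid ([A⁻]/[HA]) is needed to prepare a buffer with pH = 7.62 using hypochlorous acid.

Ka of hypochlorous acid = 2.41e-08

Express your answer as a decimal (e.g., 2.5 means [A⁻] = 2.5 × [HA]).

pKa = -log(2.41e-08) = 7.6180. pH = pKa + log([A⁻]/[HA]), so log([A⁻]/[HA]) = pH − pKa = 7.62 − 7.6180 = 0.0020. [A⁻]/[HA] = 10^(0.0020) = 1.00

[A⁻]/[HA] = 1.00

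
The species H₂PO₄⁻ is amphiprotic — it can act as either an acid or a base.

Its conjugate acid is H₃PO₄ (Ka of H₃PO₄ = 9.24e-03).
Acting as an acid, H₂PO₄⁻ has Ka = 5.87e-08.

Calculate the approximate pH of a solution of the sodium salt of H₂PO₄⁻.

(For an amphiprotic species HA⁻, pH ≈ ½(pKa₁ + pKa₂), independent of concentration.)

pKa₁ = -log(9.24e-03) = 2.03; pKa₂ = -log(5.87e-08) = 7.23. For an amphiprotic species, pH ≈ ½(pKa₁ + pKa₂) = ½(2.03 + 7.23) = 4.63.

pH = 4.63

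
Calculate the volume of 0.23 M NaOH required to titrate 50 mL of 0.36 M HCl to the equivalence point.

At equivalence: moles acid = moles base. moles HCl = 0.36 × 50/1000 = 0.018 mol. V_base = moles / 0.23 × 1000 = 78.3 mL.

V_{base} = 78.3 mL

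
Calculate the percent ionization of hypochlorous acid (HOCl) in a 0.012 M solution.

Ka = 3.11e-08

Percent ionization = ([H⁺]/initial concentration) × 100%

Using Ka equilibrium: x² + Ka×x - Ka×C = 0. Solving: [H⁺] = 1.9303e-05. Percent = (1.9303e-05/0.012) × 100

Percent ionization = 0.161%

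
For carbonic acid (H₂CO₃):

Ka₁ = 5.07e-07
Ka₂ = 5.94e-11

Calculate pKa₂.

pKa₂ = -log(Ka₂) = -log(5.94e-11) = 10.23.

pK_{a2} = 10.23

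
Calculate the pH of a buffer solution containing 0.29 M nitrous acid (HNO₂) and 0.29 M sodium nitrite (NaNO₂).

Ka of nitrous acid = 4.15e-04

pKa = -log(4.15e-04) = 3.38. pH = pKa + log([A⁻]/[HA]) = 3.38 + log(0.29/0.29)

pH = 3.38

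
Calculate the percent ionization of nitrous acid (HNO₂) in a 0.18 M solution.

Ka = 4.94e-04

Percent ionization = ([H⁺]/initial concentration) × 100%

Using Ka equilibrium: x² + Ka×x - Ka×C = 0. Solving: [H⁺] = 9.1860e-03. Percent = (9.1860e-03/0.18) × 100

Percent ionization = 5.1%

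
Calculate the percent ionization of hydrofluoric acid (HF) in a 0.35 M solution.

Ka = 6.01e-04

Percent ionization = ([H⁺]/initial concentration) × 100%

Using Ka equilibrium: x² + Ka×x - Ka×C = 0. Solving: [H⁺] = 1.4206e-02. Percent = (1.4206e-02/0.35) × 100

Percent ionization = 4.06%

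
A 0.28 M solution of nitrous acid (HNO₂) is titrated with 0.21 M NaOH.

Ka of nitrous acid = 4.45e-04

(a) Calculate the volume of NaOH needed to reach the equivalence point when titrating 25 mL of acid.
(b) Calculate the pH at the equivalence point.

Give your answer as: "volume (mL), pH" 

moles acid = 0.28 × 25/1000 = 0.007 mol; V_base = moles/0.21 × 1000 = 33.3 mL. At equivalence only the conjugate base is present: [A⁻] = 0.007/0.058 = 1.2000e-01 M. Kb = Kw/Ka = 2.25e-11; [OH⁻] = √(Kb × [A⁻]) = 1.6421e-06; pOH = 5.78; pH = 14 - pOH = 8.22.

V = 33.3 mL, pH = 8.22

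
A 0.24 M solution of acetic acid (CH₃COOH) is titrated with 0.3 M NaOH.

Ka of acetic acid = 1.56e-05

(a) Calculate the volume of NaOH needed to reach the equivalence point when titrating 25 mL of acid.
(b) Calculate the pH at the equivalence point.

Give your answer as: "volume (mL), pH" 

moles acid = 0.24 × 25/1000 = 0.006 mol; V_base = moles/0.3 × 1000 = 20.0 mL. At equivalence only the conjugate base is present: [A⁻] = 0.006/0.045 = 1.3333e-01 M. Kb = Kw/Ka = 6.41e-10; [OH⁻] = √(Kb × [A⁻]) = 9.2450e-06; pOH = 5.03; pH = 14 - pOH = 8.97.

V = 20.0 mL, pH = 8.97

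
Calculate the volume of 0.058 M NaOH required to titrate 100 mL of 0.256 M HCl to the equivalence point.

At equivalence: moles acid = moles base. moles HCl = 0.256 × 100/1000 = 0.0256 mol. V_base = moles / 0.058 × 1000 = 441.4 mL.

V_{base} = 441.4 mL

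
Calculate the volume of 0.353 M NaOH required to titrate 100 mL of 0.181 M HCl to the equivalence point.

At equivalence: moles acid = moles base. moles HCl = 0.181 × 100/1000 = 0.0181 mol. V_base = moles / 0.353 × 1000 = 51.3 mL.

V_{base} = 51.3 mL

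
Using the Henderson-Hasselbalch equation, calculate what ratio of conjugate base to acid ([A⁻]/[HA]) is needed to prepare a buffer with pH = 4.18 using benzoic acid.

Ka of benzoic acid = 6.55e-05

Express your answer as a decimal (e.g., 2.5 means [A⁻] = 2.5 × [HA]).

pKa = -log(6.55e-05) = 4.1838. pH = pKa + log([A⁻]/[HA]), so log([A⁻]/[HA]) = pH − pKa = 4.18 − 4.1838 = -0.0038. [A⁻]/[HA] = 10^(-0.0038) = 0.991

[A⁻]/[HA] = 0.991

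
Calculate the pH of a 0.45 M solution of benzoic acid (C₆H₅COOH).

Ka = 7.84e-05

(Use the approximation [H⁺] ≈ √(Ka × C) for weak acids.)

[H⁺] = √(Ka × C) = √(7.84e-05 × 0.45) = 5.9397e-03. pH = -log(5.9397e-03)

pH = 2.23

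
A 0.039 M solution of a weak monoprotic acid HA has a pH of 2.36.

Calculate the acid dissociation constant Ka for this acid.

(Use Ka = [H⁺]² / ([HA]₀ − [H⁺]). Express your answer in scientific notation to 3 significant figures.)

[H⁺] = 10^(−pH) = 10^(−2.36) = 4.365e-03 M. For HA ⇌ H⁺ + A⁻, Ka = [H⁺][A⁻]/[HA] = [H⁺]² / ([HA]₀ − [H⁺]) = (4.365e-03)² / (0.039 − 4.365e-03) = 5.50e-04.

K_a = 5.50e-04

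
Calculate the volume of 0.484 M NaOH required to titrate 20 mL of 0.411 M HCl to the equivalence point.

At equivalence: moles acid = moles base. moles HCl = 0.411 × 20/1000 = 0.00822 mol. V_base = moles / 0.484 × 1000 = 17.0 mL.

V_{base} = 17.0 mL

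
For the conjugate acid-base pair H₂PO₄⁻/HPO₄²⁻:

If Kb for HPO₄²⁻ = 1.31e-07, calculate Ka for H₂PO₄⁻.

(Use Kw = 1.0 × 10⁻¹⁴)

For a conjugate pair Ka × Kb = Kw, so Ka = Kw/Kb = 1.0 × 10⁻¹⁴ / 1.31e-07 = 7.63e-08.

K_a = 7.63e-08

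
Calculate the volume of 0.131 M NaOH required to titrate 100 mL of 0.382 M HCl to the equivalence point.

At equivalence: moles acid = moles base. moles HCl = 0.382 × 100/1000 = 0.0382 mol. V_base = moles / 0.131 × 1000 = 291.6 mL.

V_{base} = 291.6 mL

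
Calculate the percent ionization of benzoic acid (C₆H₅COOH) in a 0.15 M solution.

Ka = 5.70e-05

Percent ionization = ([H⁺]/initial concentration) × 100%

Using Ka equilibrium: x² + Ka×x - Ka×C = 0. Solving: [H⁺] = 2.8957e-03. Percent = (2.8957e-03/0.15) × 100

Percent ionization = 1.93%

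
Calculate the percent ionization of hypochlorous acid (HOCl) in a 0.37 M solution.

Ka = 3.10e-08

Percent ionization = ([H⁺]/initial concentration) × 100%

Using Ka equilibrium: x² + Ka×x - Ka×C = 0. Solving: [H⁺] = 1.0708e-04. Percent = (1.0708e-04/0.37) × 100

Percent ionization = 0.0289%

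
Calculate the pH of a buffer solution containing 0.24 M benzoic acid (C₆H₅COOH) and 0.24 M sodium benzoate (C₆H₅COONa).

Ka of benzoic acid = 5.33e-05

pKa = -log(5.33e-05) = 4.27. pH = pKa + log([A⁻]/[HA]) = 4.27 + log(0.24/0.24)

pH = 4.27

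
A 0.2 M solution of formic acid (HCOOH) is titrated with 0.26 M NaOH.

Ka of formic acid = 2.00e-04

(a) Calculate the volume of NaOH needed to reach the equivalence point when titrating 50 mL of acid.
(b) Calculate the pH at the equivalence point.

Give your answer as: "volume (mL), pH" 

moles acid = 0.2 × 50/1000 = 0.01 mol; V_base = moles/0.26 × 1000 = 38.5 mL. At equivalence only the conjugate base is present: [A⁻] = 0.01/0.088 = 1.1304e-01 M. Kb = Kw/Ka = 5.00e-11; [OH⁻] = √(Kb × [A⁻]) = 2.3774e-06; pOH = 5.62; pH = 14 - pOH = 8.38.

V = 38.5 mL, pH = 8.38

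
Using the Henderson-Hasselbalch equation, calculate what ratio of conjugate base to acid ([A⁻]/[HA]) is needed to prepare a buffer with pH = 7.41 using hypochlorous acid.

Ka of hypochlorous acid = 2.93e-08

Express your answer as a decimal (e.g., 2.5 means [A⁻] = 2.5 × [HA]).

pKa = -log(2.93e-08) = 7.5331. pH = pKa + log([A⁻]/[HA]), so log([A⁻]/[HA]) = pH − pKa = 7.41 − 7.5331 = -0.1231. [A⁻]/[HA] = 10^(-0.1231) = 0.753

[A⁻]/[HA] = 0.753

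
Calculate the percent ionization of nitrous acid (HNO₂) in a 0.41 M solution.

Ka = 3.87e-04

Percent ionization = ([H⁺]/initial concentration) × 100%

Using Ka equilibrium: x² + Ka×x - Ka×C = 0. Solving: [H⁺] = 1.2404e-02. Percent = (1.2404e-02/0.41) × 100

Percent ionization = 3.03%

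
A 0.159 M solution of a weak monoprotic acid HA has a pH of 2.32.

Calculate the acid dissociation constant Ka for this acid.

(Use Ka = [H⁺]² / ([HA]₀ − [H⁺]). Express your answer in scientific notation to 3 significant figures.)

[H⁺] = 10^(−pH) = 10^(−2.32) = 4.786e-03 M. For HA ⇌ H⁺ + A⁻, Ka = [H⁺][A⁻]/[HA] = [H⁺]² / ([HA]₀ − [H⁺]) = (4.786e-03)² / (0.159 − 4.786e-03) = 1.49e-04.

K_a = 1.49e-04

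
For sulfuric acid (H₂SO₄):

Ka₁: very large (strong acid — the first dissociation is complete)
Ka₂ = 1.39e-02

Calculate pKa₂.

pKa₂ = -log(Ka₂) = -log(1.39e-02) = 1.86.

pK_{a2} = 1.86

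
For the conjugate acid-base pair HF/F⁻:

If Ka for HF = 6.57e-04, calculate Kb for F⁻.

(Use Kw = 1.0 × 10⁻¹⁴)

For a conjugate pair Ka × Kb = Kw, so Kb = Kw/Ka = 1.0 × 10⁻¹⁴ / 6.57e-04 = 1.52e-11.

K_b = 1.52e-11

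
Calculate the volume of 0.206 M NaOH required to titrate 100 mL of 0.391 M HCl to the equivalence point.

At equivalence: moles acid = moles base. moles HCl = 0.391 × 100/1000 = 0.0391 mol. V_base = moles / 0.206 × 1000 = 189.8 mL.

V_{base} = 189.8 mL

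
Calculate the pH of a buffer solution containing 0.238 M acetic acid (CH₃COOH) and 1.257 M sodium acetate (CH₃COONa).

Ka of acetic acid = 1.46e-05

pKa = -log(1.46e-05) = 4.84. pH = pKa + log([A⁻]/[HA]) = 4.84 + log(1.257/0.238)

pH = 5.56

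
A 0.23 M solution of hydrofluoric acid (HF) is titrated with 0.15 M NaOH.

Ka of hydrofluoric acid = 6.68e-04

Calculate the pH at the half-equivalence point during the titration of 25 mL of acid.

At half-equivalence [HA] = [A⁻], so Henderson-Hasselbalch gives pH = pKa = -log(6.68e-04) = 3.18.

pH = pKa = 3.18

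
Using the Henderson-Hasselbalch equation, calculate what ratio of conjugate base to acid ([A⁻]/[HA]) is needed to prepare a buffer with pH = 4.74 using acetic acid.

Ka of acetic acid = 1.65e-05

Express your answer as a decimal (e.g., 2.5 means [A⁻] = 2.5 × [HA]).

pKa = -log(1.65e-05) = 4.7825. pH = pKa + log([A⁻]/[HA]), so log([A⁻]/[HA]) = pH − pKa = 4.74 − 4.7825 = -0.0425. [A⁻]/[HA] = 10^(-0.0425) = 0.907

[A⁻]/[HA] = 0.907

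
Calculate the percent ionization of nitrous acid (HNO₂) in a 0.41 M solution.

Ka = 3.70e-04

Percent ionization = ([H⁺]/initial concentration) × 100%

Using Ka equilibrium: x² + Ka×x - Ka×C = 0. Solving: [H⁺] = 1.2133e-02. Percent = (1.2133e-02/0.41) × 100

Percent ionization = 2.96%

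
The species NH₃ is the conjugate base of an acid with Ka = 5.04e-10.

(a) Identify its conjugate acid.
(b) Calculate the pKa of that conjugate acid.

(a) The conjugate acid is formed by adding one H⁺ to NH₃, giving NH₄⁺. (b) pKa = -log(Ka) = -log(5.04e-10) = 9.30.

Conjugate acid: NH₄⁺; pK_a = 9.30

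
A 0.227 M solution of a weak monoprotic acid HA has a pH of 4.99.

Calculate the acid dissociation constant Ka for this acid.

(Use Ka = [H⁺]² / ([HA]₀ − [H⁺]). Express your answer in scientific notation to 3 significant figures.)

[H⁺] = 10^(−pH) = 10^(−4.99) = 1.023e-05 M. For HA ⇌ H⁺ + A⁻, Ka = [H⁺][A⁻]/[HA] = [H⁺]² / ([HA]₀ − [H⁺]) = (1.023e-05)² / (0.227 − 1.023e-05) = 4.61e-10.

K_a = 4.61e-10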